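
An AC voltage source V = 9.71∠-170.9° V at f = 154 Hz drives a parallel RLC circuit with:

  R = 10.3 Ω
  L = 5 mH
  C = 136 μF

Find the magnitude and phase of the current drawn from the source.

Step 1 — Angular frequency: ω = 2π·f = 2π·154 = 967.6 rad/s.
Step 2 — Component impedances:
  R: Z = R = 10.3 Ω
  L: Z = jωL = j·967.6·0.005 = 0 + j4.838 Ω
  C: Z = 1/(jωC) = -j/(ω·C) = 0 - j7.599 Ω
Step 3 — Parallel combination: 1/Z_total = 1/R + 1/L + 1/C; Z_total = 6.444 + j4.985 Ω = 8.147∠37.7° Ω.
Step 4 — Source phasor: V = 9.71∠-170.9° V = -9.588 - j1.536 V.
Step 5 — Ohm's law: I = V / Z_total = (-9.588 - j1.536) / (6.444 + j4.985) = -1.046 + j0.5709 A.
Step 6 — Convert to polar: |I| = 1.192 A, ∠I = 151.4°.

I = 1.192∠151.4° A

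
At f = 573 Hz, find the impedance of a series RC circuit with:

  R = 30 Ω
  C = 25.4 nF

Step 1 — Angular frequency: ω = 2π·f = 2π·573 = 3600 rad/s.
Step 2 — Component impedances:
  R: Z = R = 30 Ω
  C: Z = 1/(jωC) = -j/(ω·C) = 0 - j1.094e+04 Ω
Step 3 — Series combination: Z_total = R + C = 30 - j1.094e+04 Ω = 1.094e+04∠-89.8° Ω.

Z = 30 - j1.094e+04 Ω = 1.094e+04∠-89.8° Ω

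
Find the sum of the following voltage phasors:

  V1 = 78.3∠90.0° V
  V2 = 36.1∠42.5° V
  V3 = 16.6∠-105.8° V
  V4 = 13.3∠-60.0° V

Step 1 — Convert each phasor to rectangular form:
  V1 = 78.3·(cos(90.0°) + j·sin(90.0°)) = 0 + j78.3 V
  V2 = 36.1·(cos(42.5°) + j·sin(42.5°)) = 26.62 + j24.39 V
  V3 = 16.6·(cos(-105.8°) + j·sin(-105.8°)) = -4.52 - j15.97 V
  V4 = 13.3·(cos(-60.0°) + j·sin(-60.0°)) = 6.65 - j11.52 V
Step 2 — Sum components: V_total = 28.75 + j75.2 V.
Step 3 — Convert to polar: |V_total| = 80.5 V, ∠V_total = 69.1°.

V_total = 80.5∠69.1° V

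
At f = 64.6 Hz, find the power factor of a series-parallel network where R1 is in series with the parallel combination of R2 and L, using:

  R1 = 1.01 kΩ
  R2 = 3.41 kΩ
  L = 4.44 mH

Step 1 — Angular frequency: ω = 2π·f = 2π·64.6 = 405.9 rad/s.
Step 2 — Component impedances:
  R1: Z = R = 1010 Ω
  R2: Z = R = 3410 Ω
  L: Z = jωL = j·405.9·0.00444 = 0 + j1.802 Ω
Step 3 — Parallel branch: R2 || L = 1/(1/R2 + 1/L) = 0.0009524 + j1.802 Ω.
Step 4 — Series with R1: Z_total = R1 + (R2 || L) = 1010 + j1.802 Ω = 1010∠0.1° Ω.
Step 5 — Power factor: PF = cos(φ) = Re(Z)/|Z| = 1010/1010 = 1.
Step 6 — Type: Im(Z) = 1.802 ⇒ lagging (phase φ = 0.1°).

PF = 1 (lagging, φ = 0.1°)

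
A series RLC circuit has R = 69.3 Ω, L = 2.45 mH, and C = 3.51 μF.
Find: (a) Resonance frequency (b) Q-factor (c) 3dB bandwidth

Step 1 — Resonance condition Im(Z)=0 gives ω₀ = 1/√(LC).
Step 2 — ω₀ = 1/√(0.00245·3.51e-06) = 1.078e+04 rad/s.
Step 3 — f₀ = ω₀/(2π) = 1716 Hz.
Step 4 — Series Q: Q = ω₀L/R = 1.078e+04·0.00245/69.3 = 0.3812.
Step 5 — 3dB bandwidth: Δω = ω₀/Q = 2.829e+04 rad/s; BW = Δω/(2π) = 4502 Hz.

(a) f₀ = 1716 Hz  (b) Q = 0.3812  (c) BW = 4502 Hz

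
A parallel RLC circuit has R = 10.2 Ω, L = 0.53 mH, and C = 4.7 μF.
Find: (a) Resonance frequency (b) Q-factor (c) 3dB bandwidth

Step 1 — Resonance: ω₀ = 1/√(LC) = 1/√(0.00053·4.7e-06) = 2.004e+04 rad/s.
Step 2 — f₀ = ω₀/(2π) = 3189 Hz.
Step 3 — Parallel Q: Q = R/(ω₀L) = 10.2/(2.004e+04·0.00053) = 0.9605.
Step 4 — Bandwidth: Δω = ω₀/Q = 2.086e+04 rad/s; BW = Δω/(2π) = 3320 Hz.

(a) f₀ = 3189 Hz  (b) Q = 0.9605  (c) BW = 3320 Hz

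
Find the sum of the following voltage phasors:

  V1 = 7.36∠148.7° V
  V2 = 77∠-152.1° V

Step 1 — Convert each phasor to rectangular form:
  V1 = 7.36·(cos(148.7°) + j·sin(148.7°)) = -6.289 + j3.824 V
  V2 = 77·(cos(-152.1°) + j·sin(-152.1°)) = -68.05 - j36.03 V
Step 2 — Sum components: V_total = -74.34 - j32.21 V.
Step 3 — Convert to polar: |V_total| = 81.02 V, ∠V_total = -156.6°.

V_total = 81.02∠-156.6° V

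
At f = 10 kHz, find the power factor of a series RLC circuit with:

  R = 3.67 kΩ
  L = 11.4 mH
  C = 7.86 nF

Step 1 — Angular frequency: ω = 2π·f = 2π·1e+04 = 6.283e+04 rad/s.
Step 2 — Component impedances:
  R: Z = R = 3670 Ω
  L: Z = jωL = j·6.283e+04·0.0114 = 0 + j716.3 Ω
  C: Z = 1/(jωC) = -j/(ω·C) = 0 - j2025 Ω
Step 3 — Series combination: Z_total = R + L + C = 3670 - j1309 Ω = 3896∠-19.6° Ω.
Step 4 — Power factor: PF = cos(φ) = Re(Z)/|Z| = 3670/3896.3 = 0.9419.
Step 5 — Type: Im(Z) = -1309 ⇒ leading (phase φ = -19.6°).

PF = 0.9419 (leading, φ = -19.6°)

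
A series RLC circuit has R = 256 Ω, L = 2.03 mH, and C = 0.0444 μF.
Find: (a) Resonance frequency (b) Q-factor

Step 1 — Resonance condition Im(Z)=0 gives ω₀ = 1/√(LC).
Step 2 — ω₀ = 1/√(0.00203·4.44e-08) = 1.053e+05 rad/s.
Step 3 — f₀ = ω₀/(2π) = 1.676e+04 Hz.
Step 4 — Series Q: Q = ω₀L/R = 1.053e+05·0.00203/256 = 0.8353.

(a) f₀ = 1.676e+04 Hz  (b) Q = 0.8353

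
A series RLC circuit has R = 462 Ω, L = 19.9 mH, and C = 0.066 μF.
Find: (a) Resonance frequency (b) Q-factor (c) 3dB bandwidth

Step 1 — Resonance: ω₀ = 1/√(LC) = 1/√(0.0199·6.6e-08) = 2.759e+04 rad/s.
Step 2 — f₀ = ω₀/(2π) = 4392 Hz.
Step 3 — Series Q: Q = ω₀L/R = 2.759e+04·0.0199/462 = 1.189.
Step 4 — Bandwidth: Δω = ω₀/Q = 2.322e+04 rad/s; BW = Δω/(2π) = 3695 Hz.

(a) f₀ = 4392 Hz  (b) Q = 1.189  (c) BW = 3695 Hz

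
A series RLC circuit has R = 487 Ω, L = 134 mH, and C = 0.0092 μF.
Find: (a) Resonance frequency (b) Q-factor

Step 1 — Resonance condition Im(Z)=0 gives ω₀ = 1/√(LC).
Step 2 — ω₀ = 1/√(0.134·9.2e-09) = 2.848e+04 rad/s.
Step 3 — f₀ = ω₀/(2π) = 4533 Hz.
Step 4 — Series Q: Q = ω₀L/R = 2.848e+04·0.134/487 = 7.837.

(a) f₀ = 4533 Hz  (b) Q = 7.837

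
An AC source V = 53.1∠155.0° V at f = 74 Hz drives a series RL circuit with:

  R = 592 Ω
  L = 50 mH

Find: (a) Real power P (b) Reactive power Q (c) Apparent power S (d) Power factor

Step 1 — Angular frequency: ω = 2π·f = 2π·74 = 465 rad/s.
Step 2 — Component impedances:
  R: Z = R = 592 Ω
  L: Z = jωL = j·465·0.05 = 0 + j23.25 Ω
Step 3 — Series combination: Z_total = R + L = 592 + j23.25 Ω = 592.5∠2.2° Ω.
Step 4 — Source phasor: V = 53.1∠155.0° V = -48.12 + j22.44 V.
Step 5 — Current: I = V / Z = -0.07968 + j0.04104 A = 0.08963∠152.8° A.
Step 6 — Complex power: S = V·I* = 4.756 + j0.1867 VA.
Step 7 — Real power: P = Re(S) = 4.756 W.
Step 8 — Reactive power: Q = Im(S) = 0.1867 VAR.
Step 9 — Apparent power: |S| = 4.759 VA.
Step 10 — Power factor: PF = P/|S| = 0.9992 (lagging).

(a) P = 4.756 W  (b) Q = 0.1867 VAR  (c) S = 4.759 VA  (d) PF = 0.9992 (lagging)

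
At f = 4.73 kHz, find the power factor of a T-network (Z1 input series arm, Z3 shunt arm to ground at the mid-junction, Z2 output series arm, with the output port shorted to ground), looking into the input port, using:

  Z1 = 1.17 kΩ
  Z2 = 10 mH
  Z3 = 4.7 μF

Step 1 — Angular frequency: ω = 2π·f = 2π·4730 = 2.972e+04 rad/s.
Step 2 — Component impedances:
  Z1: Z = R = 1170 Ω
  Z2: Z = jωL = j·2.972e+04·0.01 = 0 + j297.2 Ω
  Z3: Z = 1/(jωC) = -j/(ω·C) = 0 - j7.159 Ω
Step 3 — With the output port shorted to ground, the output series arm Z2 runs from the junction to ground; the shunt arm Z3 also runs from the junction to ground. They appear in parallel: Z3 || Z2 = 0 - j7.336 Ω.
Step 4 — Series with input arm Z1: Z_in = Z1 + (Z3 || Z2) = 1170 - j7.336 Ω = 1170∠-0.4° Ω.
Step 5 — Power factor: PF = cos(φ) = Re(Z)/|Z| = 1170/1170 = 1.
Step 6 — Type: Im(Z) = -7.336 ⇒ leading (phase φ = -0.4°).

PF = 1 (leading, φ = -0.4°)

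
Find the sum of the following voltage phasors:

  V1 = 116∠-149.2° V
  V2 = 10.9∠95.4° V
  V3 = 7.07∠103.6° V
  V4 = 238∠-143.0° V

Step 1 — Convert each phasor to rectangular form:
  V1 = 116·(cos(-149.2°) + j·sin(-149.2°)) = -99.64 - j59.4 V
  V2 = 10.9·(cos(95.4°) + j·sin(95.4°)) = -1.026 + j10.85 V
  V3 = 7.07·(cos(103.6°) + j·sin(103.6°)) = -1.662 + j6.872 V
  V4 = 238·(cos(-143.0°) + j·sin(-143.0°)) = -190.1 - j143.2 V
Step 2 — Sum components: V_total = -292.4 - j184.9 V.
Step 3 — Convert to polar: |V_total| = 346 V, ∠V_total = -147.7°.

V_total = 346∠-147.7° V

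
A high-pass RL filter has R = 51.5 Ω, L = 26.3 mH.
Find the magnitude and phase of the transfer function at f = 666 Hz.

Step 1 — Angular frequency: ω = 2π·666 = 4185 rad/s.
Step 2 — Transfer function: H(jω) = jωL/(R + jωL).
Step 3 — Numerator jωL = j·110.1; denominator R + jωL = 51.5 + j110.1.
Step 4 — H = 0.8204 + j0.3839.
Step 5 — Magnitude: |H| = 0.9057 (-0.9 dB); phase: φ = 25.1°.

|H| = 0.9057 (-0.9 dB), φ = 25.1°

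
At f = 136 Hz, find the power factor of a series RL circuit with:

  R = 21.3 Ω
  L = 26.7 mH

Step 1 — Angular frequency: ω = 2π·f = 2π·136 = 854.5 rad/s.
Step 2 — Component impedances:
  R: Z = R = 21.3 Ω
  L: Z = jωL = j·854.5·0.0267 = 0 + j22.82 Ω
Step 3 — Series combination: Z_total = R + L = 21.3 + j22.82 Ω = 31.21∠47.0° Ω.
Step 4 — Power factor: PF = cos(φ) = Re(Z)/|Z| = 21.3/31.213 = 0.6824.
Step 5 — Type: Im(Z) = 22.82 ⇒ lagging (phase φ = 47.0°).

PF = 0.6824 (lagging, φ = 47.0°)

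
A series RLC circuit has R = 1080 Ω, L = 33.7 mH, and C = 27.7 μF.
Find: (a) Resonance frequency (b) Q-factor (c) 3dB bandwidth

Step 1 — Resonance: ω₀ = 1/√(LC) = 1/√(0.0337·2.77e-05) = 1035 rad/s.
Step 2 — f₀ = ω₀/(2π) = 164.7 Hz.
Step 3 — Series Q: Q = ω₀L/R = 1035·0.0337/1080 = 0.0323.
Step 4 — Bandwidth: Δω = ω₀/Q = 3.205e+04 rad/s; BW = Δω/(2π) = 5101 Hz.

(a) f₀ = 164.7 Hz  (b) Q = 0.0323  (c) BW = 5101 Hz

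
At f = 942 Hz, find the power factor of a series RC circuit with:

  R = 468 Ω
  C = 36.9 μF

Step 1 — Angular frequency: ω = 2π·f = 2π·942 = 5919 rad/s.
Step 2 — Component impedances:
  R: Z = R = 468 Ω
  C: Z = 1/(jωC) = -j/(ω·C) = 0 - j4.579 Ω
Step 3 — Series combination: Z_total = R + C = 468 - j4.579 Ω = 468∠-0.6° Ω.
Step 4 — Power factor: PF = cos(φ) = Re(Z)/|Z| = 468/468 = 1.
Step 5 — Type: Im(Z) = -4.579 ⇒ leading (phase φ = -0.6°).

PF = 1 (leading, φ = -0.6°)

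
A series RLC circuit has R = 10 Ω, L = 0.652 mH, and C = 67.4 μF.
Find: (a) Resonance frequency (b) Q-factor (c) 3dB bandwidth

Step 1 — Resonance: ω₀ = 1/√(LC) = 1/√(0.000652·6.74e-05) = 4770 rad/s.
Step 2 — f₀ = ω₀/(2π) = 759.2 Hz.
Step 3 — Series Q: Q = ω₀L/R = 4770·0.000652/10 = 0.311.
Step 4 — Bandwidth: Δω = ω₀/Q = 1.534e+04 rad/s; BW = Δω/(2π) = 2441 Hz.

(a) f₀ = 759.2 Hz  (b) Q = 0.311  (c) BW = 2441 Hz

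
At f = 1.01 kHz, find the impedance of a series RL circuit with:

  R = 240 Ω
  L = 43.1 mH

Step 1 — Angular frequency: ω = 2π·f = 2π·1010 = 6346 rad/s.
Step 2 — Component impedances:
  R: Z = R = 240 Ω
  L: Z = jωL = j·6346·0.0431 = 0 + j273.5 Ω
Step 3 — Series combination: Z_total = R + L = 240 + j273.5 Ω = 363.9∠48.7° Ω.

Z = 240 + j273.5 Ω = 363.9∠48.7° Ω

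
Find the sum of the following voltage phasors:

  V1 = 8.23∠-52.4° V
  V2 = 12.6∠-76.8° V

Step 1 — Convert each phasor to rectangular form:
  V1 = 8.23·(cos(-52.4°) + j·sin(-52.4°)) = 5.021 - j6.521 V
  V2 = 12.6·(cos(-76.8°) + j·sin(-76.8°)) = 2.877 - j12.27 V
Step 2 — Sum components: V_total = 7.899 - j18.79 V.
Step 3 — Convert to polar: |V_total| = 20.38 V, ∠V_total = -67.2°.

V_total = 20.38∠-67.2° V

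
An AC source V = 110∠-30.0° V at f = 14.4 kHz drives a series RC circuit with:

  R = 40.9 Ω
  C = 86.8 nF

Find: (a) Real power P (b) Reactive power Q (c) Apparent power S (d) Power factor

Step 1 — Angular frequency: ω = 2π·f = 2π·1.44e+04 = 9.048e+04 rad/s.
Step 2 — Component impedances:
  R: Z = R = 40.9 Ω
  C: Z = 1/(jωC) = -j/(ω·C) = 0 - j127.3 Ω
Step 3 — Series combination: Z_total = R + C = 40.9 - j127.3 Ω = 133.7∠-72.2° Ω.
Step 4 — Source phasor: V = 110∠-30.0° V = 95.26 - j55 V.
Step 5 — Current: I = V / Z = 0.6094 + j0.5524 A = 0.8225∠42.2° A.
Step 6 — Complex power: S = V·I* = 27.67 - j86.14 VA.
Step 7 — Real power: P = Re(S) = 27.67 W.
Step 8 — Reactive power: Q = Im(S) = -86.14 VAR.
Step 9 — Apparent power: |S| = 90.47 VA.
Step 10 — Power factor: PF = P/|S| = 0.3058 (leading).

(a) P = 27.67 W  (b) Q = -86.14 VAR  (c) S = 90.47 VA  (d) PF = 0.3058 (leading)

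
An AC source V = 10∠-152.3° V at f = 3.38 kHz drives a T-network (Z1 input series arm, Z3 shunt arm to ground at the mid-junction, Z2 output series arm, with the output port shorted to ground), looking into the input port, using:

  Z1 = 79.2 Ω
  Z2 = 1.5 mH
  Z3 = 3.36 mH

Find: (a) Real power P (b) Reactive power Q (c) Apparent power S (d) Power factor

Step 1 — Angular frequency: ω = 2π·f = 2π·3380 = 2.124e+04 rad/s.
Step 2 — Component impedances:
  Z1: Z = R = 79.2 Ω
  Z2: Z = jωL = j·2.124e+04·0.0015 = 0 + j31.86 Ω
  Z3: Z = jωL = j·2.124e+04·0.00336 = 0 + j71.36 Ω
Step 3 — With the output port shorted to ground, the output series arm Z2 runs from the junction to ground; the shunt arm Z3 also runs from the junction to ground. They appear in parallel: Z3 || Z2 = 0 + j22.02 Ω.
Step 4 — Series with input arm Z1: Z_in = Z1 + (Z3 || Z2) = 79.2 + j22.02 Ω = 82.21∠15.5° Ω.
Step 5 — Source phasor: V = 10∠-152.3° V = -8.854 - j4.648 V.
Step 6 — Current: I = V / Z = -0.1189 - j0.02562 A = 0.1216∠-167.8° A.
Step 7 — Complex power: S = V·I* = 1.172 + j0.3259 VA.
Step 8 — Real power: P = Re(S) = 1.172 W.
Step 9 — Reactive power: Q = Im(S) = 0.3259 VAR.
Step 10 — Apparent power: |S| = 1.216 VA.
Step 11 — Power factor: PF = P/|S| = 0.9634 (lagging).

(a) P = 1.172 W  (b) Q = 0.3259 VAR  (c) S = 1.216 VA  (d) PF = 0.9634 (lagging)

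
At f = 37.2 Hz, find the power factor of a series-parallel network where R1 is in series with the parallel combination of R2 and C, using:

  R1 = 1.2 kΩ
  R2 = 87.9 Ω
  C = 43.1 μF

Step 1 — Angular frequency: ω = 2π·f = 2π·37.2 = 233.7 rad/s.
Step 2 — Component impedances:
  R1: Z = R = 1200 Ω
  R2: Z = R = 87.9 Ω
  C: Z = 1/(jωC) = -j/(ω·C) = 0 - j99.27 Ω
Step 3 — Parallel branch: R2 || C = 1/(1/R2 + 1/C) = 49.27 - j43.63 Ω.
Step 4 — Series with R1: Z_total = R1 + (R2 || C) = 1249 - j43.63 Ω = 1250∠-2.0° Ω.
Step 5 — Power factor: PF = cos(φ) = Re(Z)/|Z| = 1249.3/1250 = 0.9994.
Step 6 — Type: Im(Z) = -43.63 ⇒ leading (phase φ = -2.0°).

PF = 0.9994 (leading, φ = -2.0°)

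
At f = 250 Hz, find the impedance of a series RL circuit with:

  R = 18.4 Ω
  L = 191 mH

Step 1 — Angular frequency: ω = 2π·f = 2π·250 = 1571 rad/s.
Step 2 — Component impedances:
  R: Z = R = 18.4 Ω
  L: Z = jωL = j·1571·0.191 = 0 + j300 Ω
Step 3 — Series combination: Z_total = R + L = 18.4 + j300 Ω = 300.6∠86.5° Ω.

Z = 18.4 + j300 Ω = 300.6∠86.5° Ω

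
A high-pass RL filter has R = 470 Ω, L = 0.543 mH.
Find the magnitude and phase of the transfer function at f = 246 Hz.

Step 1 — Angular frequency: ω = 2π·246 = 1546 rad/s.
Step 2 — Transfer function: H(jω) = jωL/(R + jωL).
Step 3 — Numerator jωL = j·0.8393; denominator R + jωL = 470 + j0.8393.
Step 4 — H = 3.189e-06 + j0.001786.
Step 5 — Magnitude: |H| = 0.001786 (-55.0 dB); phase: φ = 89.9°.

|H| = 0.001786 (-55.0 dB), φ = 89.9°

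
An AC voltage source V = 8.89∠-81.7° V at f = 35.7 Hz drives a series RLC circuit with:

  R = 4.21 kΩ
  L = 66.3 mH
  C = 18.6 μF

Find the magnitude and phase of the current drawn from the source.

Step 1 — Angular frequency: ω = 2π·f = 2π·35.7 = 224.3 rad/s.
Step 2 — Component impedances:
  R: Z = R = 4210 Ω
  L: Z = jωL = j·224.3·0.0663 = 0 + j14.87 Ω
  C: Z = 1/(jωC) = -j/(ω·C) = 0 - j239.7 Ω
Step 3 — Series combination: Z_total = R + L + C = 4210 - j224.8 Ω = 4216∠-3.1° Ω.
Step 4 — Source phasor: V = 8.89∠-81.7° V = 1.283 - j8.797 V.
Step 5 — Ohm's law: I = V / Z_total = (1.283 - j8.797) / (4210 - j224.8) = 0.0004152 - j0.002067 A.
Step 6 — Convert to polar: |I| = 0.002109 A, ∠I = -78.6°.

I = 0.002109∠-78.6° A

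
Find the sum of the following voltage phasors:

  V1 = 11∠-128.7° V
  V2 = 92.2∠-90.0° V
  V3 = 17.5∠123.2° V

Step 1 — Convert each phasor to rectangular form:
  V1 = 11·(cos(-128.7°) + j·sin(-128.7°)) = -6.878 - j8.585 V
  V2 = 92.2·(cos(-90.0°) + j·sin(-90.0°)) = 0 - j92.2 V
  V3 = 17.5·(cos(123.2°) + j·sin(123.2°)) = -9.582 + j14.64 V
Step 2 — Sum components: V_total = -16.46 - j86.14 V.
Step 3 — Convert to polar: |V_total| = 87.7 V, ∠V_total = -100.8°.

V_total = 87.7∠-100.8° V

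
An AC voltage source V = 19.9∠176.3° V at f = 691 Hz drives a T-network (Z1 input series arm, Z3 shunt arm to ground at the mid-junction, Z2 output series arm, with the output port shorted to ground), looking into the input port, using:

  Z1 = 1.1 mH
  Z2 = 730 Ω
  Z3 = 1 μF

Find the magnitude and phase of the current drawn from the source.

Step 1 — Angular frequency: ω = 2π·f = 2π·691 = 4342 rad/s.
Step 2 — Component impedances:
  Z1: Z = jωL = j·4342·0.0011 = 0 + j4.776 Ω
  Z2: Z = R = 730 Ω
  Z3: Z = 1/(jωC) = -j/(ω·C) = 0 - j230.3 Ω
Step 3 — With the output port shorted to ground, the output series arm Z2 runs from the junction to ground; the shunt arm Z3 also runs from the junction to ground. They appear in parallel: Z3 || Z2 = 66.09 - j209.5 Ω.
Step 4 — Series with input arm Z1: Z_in = Z1 + (Z3 || Z2) = 66.09 - j204.7 Ω = 215.1∠-72.1° Ω.
Step 5 — Source phasor: V = 19.9∠176.3° V = -19.86 + j1.284 V.
Step 6 — Ohm's law: I = V / Z_total = (-19.86 + j1.284) / (66.09 - j204.7) = -0.03405 - j0.08602 A.
Step 7 — Convert to polar: |I| = 0.09251 A, ∠I = -111.6°.

I = 0.09251∠-111.6° A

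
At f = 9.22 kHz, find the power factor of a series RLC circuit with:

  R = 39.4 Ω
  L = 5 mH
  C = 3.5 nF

Step 1 — Angular frequency: ω = 2π·f = 2π·9220 = 5.793e+04 rad/s.
Step 2 — Component impedances:
  R: Z = R = 39.4 Ω
  L: Z = jωL = j·5.793e+04·0.005 = 0 + j289.7 Ω
  C: Z = 1/(jωC) = -j/(ω·C) = 0 - j4932 Ω
Step 3 — Series combination: Z_total = R + L + C = 39.4 - j4642 Ω = 4642∠-89.5° Ω.
Step 4 — Power factor: PF = cos(φ) = Re(Z)/|Z| = 39.4/4642.5 = 0.008487.
Step 5 — Type: Im(Z) = -4642 ⇒ leading (phase φ = -89.5°).

PF = 0.008487 (leading, φ = -89.5°)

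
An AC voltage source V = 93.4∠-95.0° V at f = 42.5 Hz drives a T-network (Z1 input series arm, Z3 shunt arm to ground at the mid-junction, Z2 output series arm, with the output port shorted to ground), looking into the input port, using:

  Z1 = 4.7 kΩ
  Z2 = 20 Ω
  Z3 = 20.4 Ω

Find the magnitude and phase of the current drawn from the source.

Step 1 — Angular frequency: ω = 2π·f = 2π·42.5 = 267 rad/s.
Step 2 — Component impedances:
  Z1: Z = R = 4700 Ω
  Z2: Z = R = 20 Ω
  Z3: Z = R = 20.4 Ω
Step 3 — With the output port shorted to ground, the output series arm Z2 runs from the junction to ground; the shunt arm Z3 also runs from the junction to ground. They appear in parallel: Z3 || Z2 = 10.1 Ω.
Step 4 — Series with input arm Z1: Z_in = Z1 + (Z3 || Z2) = 4710 Ω = 4710∠0.0° Ω.
Step 5 — Source phasor: V = 93.4∠-95.0° V = -8.14 - j93.04 V.
Step 6 — Ohm's law: I = V / Z_total = (-8.14 - j93.04) / (4710) = -0.001728 - j0.01975 A.
Step 7 — Convert to polar: |I| = 0.01983 A, ∠I = -95.0°.

I = 0.01983∠-95.0° A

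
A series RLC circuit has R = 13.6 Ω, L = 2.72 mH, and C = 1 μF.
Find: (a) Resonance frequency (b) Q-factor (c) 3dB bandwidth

Step 1 — Resonance condition Im(Z)=0 gives ω₀ = 1/√(LC).
Step 2 — ω₀ = 1/√(0.00272·1e-06) = 1.917e+04 rad/s.
Step 3 — f₀ = ω₀/(2π) = 3052 Hz.
Step 4 — Series Q: Q = ω₀L/R = 1.917e+04·0.00272/13.6 = 3.835.
Step 5 — 3dB bandwidth: Δω = ω₀/Q = 5000 rad/s; BW = Δω/(2π) = 795.8 Hz.

(a) f₀ = 3052 Hz  (b) Q = 3.835  (c) BW = 795.8 Hz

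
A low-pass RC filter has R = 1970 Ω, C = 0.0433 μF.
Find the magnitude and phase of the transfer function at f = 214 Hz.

Step 1 — Angular frequency: ω = 2π·214 = 1345 rad/s.
Step 2 — Transfer function: H(jω) = 1/(1 + jωRC).
Step 3 — Denominator: 1 + jωRC = 1 + j·1345·1970·4.33e-08 = 1 + j0.1147.
Step 4 — H = 0.987 - j0.1132.
Step 5 — Magnitude: |H| = 0.9935 (-0.1 dB); phase: φ = -6.5°.

|H| = 0.9935 (-0.1 dB), φ = -6.5°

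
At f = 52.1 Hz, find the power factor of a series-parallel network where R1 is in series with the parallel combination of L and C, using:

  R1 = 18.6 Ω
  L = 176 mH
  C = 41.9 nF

Step 1 — Angular frequency: ω = 2π·f = 2π·52.1 = 327.4 rad/s.
Step 2 — Component impedances:
  R1: Z = R = 18.6 Ω
  L: Z = jωL = j·327.4·0.176 = 0 + j57.61 Ω
  C: Z = 1/(jωC) = -j/(ω·C) = 0 - j7.291e+04 Ω
Step 3 — Parallel branch: L || C = 1/(1/L + 1/C) = 0 + j57.66 Ω.
Step 4 — Series with R1: Z_total = R1 + (L || C) = 18.6 + j57.66 Ω = 60.59∠72.1° Ω.
Step 5 — Power factor: PF = cos(φ) = Re(Z)/|Z| = 18.6/60.59 = 0.307.
Step 6 — Type: Im(Z) = 57.66 ⇒ lagging (phase φ = 72.1°).

PF = 0.307 (lagging, φ = 72.1°)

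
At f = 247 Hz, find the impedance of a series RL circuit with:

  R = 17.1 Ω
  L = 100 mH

Step 1 — Angular frequency: ω = 2π·f = 2π·247 = 1552 rad/s.
Step 2 — Component impedances:
  R: Z = R = 17.1 Ω
  L: Z = jωL = j·1552·0.1 = 0 + j155.2 Ω
Step 3 — Series combination: Z_total = R + L = 17.1 + j155.2 Ω = 156.1∠83.7° Ω.

Z = 17.1 + j155.2 Ω = 156.1∠83.7° Ω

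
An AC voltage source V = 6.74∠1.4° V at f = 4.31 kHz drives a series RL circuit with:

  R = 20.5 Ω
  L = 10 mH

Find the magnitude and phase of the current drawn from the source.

Step 1 — Angular frequency: ω = 2π·f = 2π·4310 = 2.708e+04 rad/s.
Step 2 — Component impedances:
  R: Z = R = 20.5 Ω
  L: Z = jωL = j·2.708e+04·0.01 = 0 + j270.8 Ω
Step 3 — Series combination: Z_total = R + L = 20.5 + j270.8 Ω = 271.6∠85.7° Ω.
Step 4 — Source phasor: V = 6.74∠1.4° V = 6.738 + j0.1647 V.
Step 5 — Ohm's law: I = V / Z_total = (6.738 + j0.1647) / (20.5 + j270.8) = 0.002477 - j0.02469 A.
Step 6 — Convert to polar: |I| = 0.02482 A, ∠I = -84.3°.

I = 0.02482∠-84.3° A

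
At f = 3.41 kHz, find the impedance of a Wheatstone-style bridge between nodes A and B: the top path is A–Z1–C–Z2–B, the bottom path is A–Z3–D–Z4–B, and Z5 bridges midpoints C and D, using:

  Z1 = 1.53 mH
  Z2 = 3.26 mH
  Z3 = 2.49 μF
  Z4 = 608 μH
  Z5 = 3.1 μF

Step 1 — Angular frequency: ω = 2π·f = 2π·3410 = 2.143e+04 rad/s.
Step 2 — Component impedances:
  Z1: Z = jωL = j·2.143e+04·0.00153 = 0 + j32.78 Ω
  Z2: Z = jωL = j·2.143e+04·0.00326 = 0 + j69.85 Ω
  Z3: Z = 1/(jωC) = -j/(ω·C) = 0 - j18.74 Ω
  Z4: Z = jωL = j·2.143e+04·0.000608 = 0 + j13.03 Ω
  Z5: Z = 1/(jωC) = -j/(ω·C) = 0 - j15.06 Ω
Step 3 — Bridge requires nodal analysis (the Z5 bridge couples midpoints C and D, so the two paths cannot be reduced to a simple series/parallel combination). Setting node B to ground and injecting 1 A at node A, the 3-node admittance system at A, C, D solves to V_A = Z_AB = 0 + j99.12 Ω = 99.12∠90.0° Ω.

Z = 0 + j99.12 Ω = 99.12∠90.0° Ω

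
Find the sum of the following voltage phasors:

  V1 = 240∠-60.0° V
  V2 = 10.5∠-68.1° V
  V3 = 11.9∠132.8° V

Step 1 — Convert each phasor to rectangular form:
  V1 = 240·(cos(-60.0°) + j·sin(-60.0°)) = 120 - j207.8 V
  V2 = 10.5·(cos(-68.1°) + j·sin(-68.1°)) = 3.916 - j9.742 V
  V3 = 11.9·(cos(132.8°) + j·sin(132.8°)) = -8.085 + j8.731 V
Step 2 — Sum components: V_total = 115.8 - j208.9 V.
Step 3 — Convert to polar: |V_total| = 238.8 V, ∠V_total = -61.0°.

V_total = 238.8∠-61.0° V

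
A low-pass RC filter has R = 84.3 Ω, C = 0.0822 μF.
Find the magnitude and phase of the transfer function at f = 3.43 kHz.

Step 1 — Angular frequency: ω = 2π·3430 = 2.155e+04 rad/s.
Step 2 — Transfer function: H(jω) = 1/(1 + jωRC).
Step 3 — Denominator: 1 + jωRC = 1 + j·2.155e+04·84.3·8.22e-08 = 1 + j0.1493.
Step 4 — H = 0.9782 - j0.1461.
Step 5 — Magnitude: |H| = 0.989 (-0.1 dB); phase: φ = -8.5°.

|H| = 0.989 (-0.1 dB), φ = -8.5°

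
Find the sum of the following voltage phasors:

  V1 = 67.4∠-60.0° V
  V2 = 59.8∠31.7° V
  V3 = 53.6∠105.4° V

Step 1 — Convert each phasor to rectangular form:
  V1 = 67.4·(cos(-60.0°) + j·sin(-60.0°)) = 33.7 - j58.37 V
  V2 = 59.8·(cos(31.7°) + j·sin(31.7°)) = 50.88 + j31.42 V
  V3 = 53.6·(cos(105.4°) + j·sin(105.4°)) = -14.23 + j51.68 V
Step 2 — Sum components: V_total = 70.34 + j24.73 V.
Step 3 — Convert to polar: |V_total| = 74.56 V, ∠V_total = 19.4°.

V_total = 74.56∠19.4° V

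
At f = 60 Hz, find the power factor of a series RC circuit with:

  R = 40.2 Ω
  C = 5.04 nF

Step 1 — Angular frequency: ω = 2π·f = 2π·60 = 377 rad/s.
Step 2 — Component impedances:
  R: Z = R = 40.2 Ω
  C: Z = 1/(jωC) = -j/(ω·C) = 0 - j5.263e+05 Ω
Step 3 — Series combination: Z_total = R + C = 40.2 - j5.263e+05 Ω = 5.263e+05∠-90.0° Ω.
Step 4 — Power factor: PF = cos(φ) = Re(Z)/|Z| = 40.2/5.263e+05 = 7.638e-05.
Step 5 — Type: Im(Z) = -5.263e+05 ⇒ leading (phase φ = -90.0°).

PF = 7.638e-05 (leading, φ = -90.0°)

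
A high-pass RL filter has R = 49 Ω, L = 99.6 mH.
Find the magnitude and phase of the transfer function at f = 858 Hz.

Step 1 — Angular frequency: ω = 2π·858 = 5391 rad/s.
Step 2 — Transfer function: H(jω) = jωL/(R + jωL).
Step 3 — Numerator jωL = j·536.9; denominator R + jωL = 49 + j536.9.
Step 4 — H = 0.9917 + j0.0905.
Step 5 — Magnitude: |H| = 0.9959 (-0.0 dB); phase: φ = 5.2°.

|H| = 0.9959 (-0.0 dB), φ = 5.2°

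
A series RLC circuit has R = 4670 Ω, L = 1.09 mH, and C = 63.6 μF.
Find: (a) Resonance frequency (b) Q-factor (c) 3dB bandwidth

Step 1 — Resonance condition Im(Z)=0 gives ω₀ = 1/√(LC).
Step 2 — ω₀ = 1/√(0.00109·6.36e-05) = 3798 rad/s.
Step 3 — f₀ = ω₀/(2π) = 604.5 Hz.
Step 4 — Series Q: Q = ω₀L/R = 3798·0.00109/4670 = 0.0008865.
Step 5 — 3dB bandwidth: Δω = ω₀/Q = 4.284e+06 rad/s; BW = Δω/(2π) = 6.819e+05 Hz.

(a) f₀ = 604.5 Hz  (b) Q = 0.0008865  (c) BW = 6.819e+05 Hz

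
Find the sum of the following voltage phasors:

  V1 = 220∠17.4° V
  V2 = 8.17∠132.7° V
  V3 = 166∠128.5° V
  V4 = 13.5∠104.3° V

Step 1 — Convert each phasor to rectangular form:
  V1 = 220·(cos(17.4°) + j·sin(17.4°)) = 209.9 + j65.79 V
  V2 = 8.17·(cos(132.7°) + j·sin(132.7°)) = -5.541 + j6.004 V
  V3 = 166·(cos(128.5°) + j·sin(128.5°)) = -103.3 + j129.9 V
  V4 = 13.5·(cos(104.3°) + j·sin(104.3°)) = -3.334 + j13.08 V
Step 2 — Sum components: V_total = 97.72 + j214.8 V.
Step 3 — Convert to polar: |V_total| = 236 V, ∠V_total = 65.5°.

V_total = 236∠65.5° V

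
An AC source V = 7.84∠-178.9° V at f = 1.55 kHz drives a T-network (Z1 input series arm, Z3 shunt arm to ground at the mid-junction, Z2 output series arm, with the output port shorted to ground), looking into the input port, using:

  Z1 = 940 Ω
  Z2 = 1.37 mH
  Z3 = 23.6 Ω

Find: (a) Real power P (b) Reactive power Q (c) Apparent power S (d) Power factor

Step 1 — Angular frequency: ω = 2π·f = 2π·1550 = 9739 rad/s.
Step 2 — Component impedances:
  Z1: Z = R = 940 Ω
  Z2: Z = jωL = j·9739·0.00137 = 0 + j13.34 Ω
  Z3: Z = R = 23.6 Ω
Step 3 — With the output port shorted to ground, the output series arm Z2 runs from the junction to ground; the shunt arm Z3 also runs from the junction to ground. They appear in parallel: Z3 || Z2 = 5.716 + j10.11 Ω.
Step 4 — Series with input arm Z1: Z_in = Z1 + (Z3 || Z2) = 945.7 + j10.11 Ω = 945.8∠0.6° Ω.
Step 5 — Source phasor: V = 7.84∠-178.9° V = -7.839 - j0.1505 V.
Step 6 — Current: I = V / Z = -0.008289 - j7.053e-05 A = 0.00829∠-179.5° A.
Step 7 — Complex power: S = V·I* = 0.06499 + j0.0006948 VA.
Step 8 — Real power: P = Re(S) = 0.06499 W.
Step 9 — Reactive power: Q = Im(S) = 0.0006948 VAR.
Step 10 — Apparent power: |S| = 0.06499 VA.
Step 11 — Power factor: PF = P/|S| = 0.9999 (lagging).

(a) P = 0.06499 W  (b) Q = 0.0006948 VAR  (c) S = 0.06499 VA  (d) PF = 0.9999 (lagging)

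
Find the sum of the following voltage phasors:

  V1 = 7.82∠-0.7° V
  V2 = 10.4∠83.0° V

Step 1 — Convert each phasor to rectangular form:
  V1 = 7.82·(cos(-0.7°) + j·sin(-0.7°)) = 7.819 - j0.09554 V
  V2 = 10.4·(cos(83.0°) + j·sin(83.0°)) = 1.267 + j10.32 V
Step 2 — Sum components: V_total = 9.087 + j10.23 V.
Step 3 — Convert to polar: |V_total| = 13.68 V, ∠V_total = 48.4°.

V_total = 13.68∠48.4° V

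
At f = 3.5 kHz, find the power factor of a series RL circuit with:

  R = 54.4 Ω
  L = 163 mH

Step 1 — Angular frequency: ω = 2π·f = 2π·3500 = 2.199e+04 rad/s.
Step 2 — Component impedances:
  R: Z = R = 54.4 Ω
  L: Z = jωL = j·2.199e+04·0.163 = 0 + j3585 Ω
Step 3 — Series combination: Z_total = R + L = 54.4 + j3585 Ω = 3585∠89.1° Ω.
Step 4 — Power factor: PF = cos(φ) = Re(Z)/|Z| = 54.4/3585 = 0.01517.
Step 5 — Type: Im(Z) = 3585 ⇒ lagging (phase φ = 89.1°).

PF = 0.01517 (lagging, φ = 89.1°)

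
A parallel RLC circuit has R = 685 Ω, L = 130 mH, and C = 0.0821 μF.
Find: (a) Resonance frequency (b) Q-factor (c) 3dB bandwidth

Step 1 — Resonance: ω₀ = 1/√(LC) = 1/√(0.13·8.21e-08) = 9680 rad/s.
Step 2 — f₀ = ω₀/(2π) = 1541 Hz.
Step 3 — Parallel Q: Q = R/(ω₀L) = 685/(9680·0.13) = 0.5444.
Step 4 — Bandwidth: Δω = ω₀/Q = 1.778e+04 rad/s; BW = Δω/(2π) = 2830 Hz.

(a) f₀ = 1541 Hz  (b) Q = 0.5444  (c) BW = 2830 Hz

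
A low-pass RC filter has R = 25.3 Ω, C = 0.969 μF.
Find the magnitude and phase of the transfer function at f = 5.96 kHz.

Step 1 — Angular frequency: ω = 2π·5960 = 3.745e+04 rad/s.
Step 2 — Transfer function: H(jω) = 1/(1 + jωRC).
Step 3 — Denominator: 1 + jωRC = 1 + j·3.745e+04·25.3·9.69e-07 = 1 + j0.9181.
Step 4 — H = 0.5426 - j0.4982.
Step 5 — Magnitude: |H| = 0.7366 (-2.7 dB); phase: φ = -42.6°.

|H| = 0.7366 (-2.7 dB), φ = -42.6°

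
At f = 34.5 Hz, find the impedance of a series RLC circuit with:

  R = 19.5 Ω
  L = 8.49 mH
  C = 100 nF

Step 1 — Angular frequency: ω = 2π·f = 2π·34.5 = 216.8 rad/s.
Step 2 — Component impedances:
  R: Z = R = 19.5 Ω
  L: Z = jωL = j·216.8·0.00849 = 0 + j1.84 Ω
  C: Z = 1/(jωC) = -j/(ω·C) = 0 - j4.613e+04 Ω
Step 3 — Series combination: Z_total = R + L + C = 19.5 - j4.613e+04 Ω = 4.613e+04∠-90.0° Ω.

Z = 19.5 - j4.613e+04 Ω = 4.613e+04∠-90.0° Ω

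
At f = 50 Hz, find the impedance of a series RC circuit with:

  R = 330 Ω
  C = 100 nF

Step 1 — Angular frequency: ω = 2π·f = 2π·50 = 314.2 rad/s.
Step 2 — Component impedances:
  R: Z = R = 330 Ω
  C: Z = 1/(jωC) = -j/(ω·C) = 0 - j3.183e+04 Ω
Step 3 — Series combination: Z_total = R + C = 330 - j3.183e+04 Ω = 3.183e+04∠-89.4° Ω.

Z = 330 - j3.183e+04 Ω = 3.183e+04∠-89.4° Ω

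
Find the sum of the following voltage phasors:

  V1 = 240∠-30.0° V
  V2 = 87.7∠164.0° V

Step 1 — Convert each phasor to rectangular form:
  V1 = 240·(cos(-30.0°) + j·sin(-30.0°)) = 207.8 - j120 V
  V2 = 87.7·(cos(164.0°) + j·sin(164.0°)) = -84.3 + j24.17 V
Step 2 — Sum components: V_total = 123.5 - j95.83 V.
Step 3 — Convert to polar: |V_total| = 156.4 V, ∠V_total = -37.8°.

V_total = 156.4∠-37.8° V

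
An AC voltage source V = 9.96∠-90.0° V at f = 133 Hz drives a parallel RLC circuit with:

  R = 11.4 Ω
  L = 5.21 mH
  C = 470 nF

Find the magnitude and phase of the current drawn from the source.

Step 1 — Angular frequency: ω = 2π·f = 2π·133 = 835.7 rad/s.
Step 2 — Component impedances:
  R: Z = R = 11.4 Ω
  L: Z = jωL = j·835.7·0.00521 = 0 + j4.354 Ω
  C: Z = 1/(jωC) = -j/(ω·C) = 0 - j2546 Ω
Step 3 — Parallel combination: 1/Z_total = 1/R + 1/L + 1/C; Z_total = 1.455 + j3.804 Ω = 4.073∠69.1° Ω.
Step 4 — Source phasor: V = 9.96∠-90.0° V = 0 - j9.96 V.
Step 5 — Ohm's law: I = V / Z_total = (0 - j9.96) / (1.455 + j3.804) = -2.284 - j0.8737 A.
Step 6 — Convert to polar: |I| = 2.445 A, ∠I = -159.1°.

I = 2.445∠-159.1° A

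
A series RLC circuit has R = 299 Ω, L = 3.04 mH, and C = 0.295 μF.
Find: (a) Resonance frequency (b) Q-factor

Step 1 — Resonance condition Im(Z)=0 gives ω₀ = 1/√(LC).
Step 2 — ω₀ = 1/√(0.00304·2.95e-07) = 3.339e+04 rad/s.
Step 3 — f₀ = ω₀/(2π) = 5315 Hz.
Step 4 — Series Q: Q = ω₀L/R = 3.339e+04·0.00304/299 = 0.3395.

(a) f₀ = 5315 Hz  (b) Q = 0.3395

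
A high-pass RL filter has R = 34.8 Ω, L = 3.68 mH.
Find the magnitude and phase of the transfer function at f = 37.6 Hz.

Step 1 — Angular frequency: ω = 2π·37.6 = 236.2 rad/s.
Step 2 — Transfer function: H(jω) = jωL/(R + jωL).
Step 3 — Numerator jωL = j·0.8694; denominator R + jωL = 34.8 + j0.8694.
Step 4 — H = 0.0006237 + j0.02497.
Step 5 — Magnitude: |H| = 0.02497 (-32.0 dB); phase: φ = 88.6°.

|H| = 0.02497 (-32.0 dB), φ = 88.6°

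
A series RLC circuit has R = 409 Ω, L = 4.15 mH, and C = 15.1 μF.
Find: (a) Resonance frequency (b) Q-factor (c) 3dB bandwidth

Step 1 — Resonance: ω₀ = 1/√(LC) = 1/√(0.00415·1.51e-05) = 3995 rad/s.
Step 2 — f₀ = ω₀/(2π) = 635.8 Hz.
Step 3 — Series Q: Q = ω₀L/R = 3995·0.00415/409 = 0.04053.
Step 4 — Bandwidth: Δω = ω₀/Q = 9.855e+04 rad/s; BW = Δω/(2π) = 1.569e+04 Hz.

(a) f₀ = 635.8 Hz  (b) Q = 0.04053  (c) BW = 1.569e+04 Hz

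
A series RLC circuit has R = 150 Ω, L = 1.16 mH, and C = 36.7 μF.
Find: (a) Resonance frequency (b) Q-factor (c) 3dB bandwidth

Step 1 — Resonance condition Im(Z)=0 gives ω₀ = 1/√(LC).
Step 2 — ω₀ = 1/√(0.00116·3.67e-05) = 4847 rad/s.
Step 3 — f₀ = ω₀/(2π) = 771.4 Hz.
Step 4 — Series Q: Q = ω₀L/R = 4847·0.00116/150 = 0.03748.
Step 5 — 3dB bandwidth: Δω = ω₀/Q = 1.293e+05 rad/s; BW = Δω/(2π) = 2.058e+04 Hz.

(a) f₀ = 771.4 Hz  (b) Q = 0.03748  (c) BW = 2.058e+04 Hz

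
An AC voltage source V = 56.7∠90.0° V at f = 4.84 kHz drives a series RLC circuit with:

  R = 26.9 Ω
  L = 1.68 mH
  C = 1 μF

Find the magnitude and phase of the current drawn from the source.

Step 1 — Angular frequency: ω = 2π·f = 2π·4840 = 3.041e+04 rad/s.
Step 2 — Component impedances:
  R: Z = R = 26.9 Ω
  L: Z = jωL = j·3.041e+04·0.00168 = 0 + j51.09 Ω
  C: Z = 1/(jωC) = -j/(ω·C) = 0 - j32.88 Ω
Step 3 — Series combination: Z_total = R + L + C = 26.9 + j18.21 Ω = 32.48∠34.1° Ω.
Step 4 — Source phasor: V = 56.7∠90.0° V = 0 + j56.7 V.
Step 5 — Ohm's law: I = V / Z_total = (0 + j56.7) / (26.9 + j18.21) = 0.9784 + j1.446 A.
Step 6 — Convert to polar: |I| = 1.746 A, ∠I = 55.9°.

I = 1.746∠55.9° A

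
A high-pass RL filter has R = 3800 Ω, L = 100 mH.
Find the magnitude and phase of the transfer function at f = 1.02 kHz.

Step 1 — Angular frequency: ω = 2π·1020 = 6409 rad/s.
Step 2 — Transfer function: H(jω) = jωL/(R + jωL).
Step 3 — Numerator jωL = j·640.9; denominator R + jωL = 3800 + j640.9.
Step 4 — H = 0.02766 + j0.164.
Step 5 — Magnitude: |H| = 0.1663 (-15.6 dB); phase: φ = 80.4°.

|H| = 0.1663 (-15.6 dB), φ = 80.4°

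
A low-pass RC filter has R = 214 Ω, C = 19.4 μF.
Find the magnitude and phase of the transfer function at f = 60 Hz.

Step 1 — Angular frequency: ω = 2π·60 = 377 rad/s.
Step 2 — Transfer function: H(jω) = 1/(1 + jωRC).
Step 3 — Denominator: 1 + jωRC = 1 + j·377·214·1.94e-05 = 1 + j1.565.
Step 4 — H = 0.2899 - j0.4537.
Step 5 — Magnitude: |H| = 0.5384 (-5.4 dB); phase: φ = -57.4°.

|H| = 0.5384 (-5.4 dB), φ = -57.4°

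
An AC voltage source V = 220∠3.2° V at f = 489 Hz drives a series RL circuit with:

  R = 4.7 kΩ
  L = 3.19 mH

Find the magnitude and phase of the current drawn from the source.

Step 1 — Angular frequency: ω = 2π·f = 2π·489 = 3072 rad/s.
Step 2 — Component impedances:
  R: Z = R = 4700 Ω
  L: Z = jωL = j·3072·0.00319 = 0 + j9.801 Ω
Step 3 — Series combination: Z_total = R + L = 4700 + j9.801 Ω = 4700∠0.1° Ω.
Step 4 — Source phasor: V = 220∠3.2° V = 219.7 + j12.28 V.
Step 5 — Ohm's law: I = V / Z_total = (219.7 + j12.28) / (4700 + j9.801) = 0.04674 + j0.002515 A.
Step 6 — Convert to polar: |I| = 0.04681 A, ∠I = 3.1°.

I = 0.04681∠3.1° A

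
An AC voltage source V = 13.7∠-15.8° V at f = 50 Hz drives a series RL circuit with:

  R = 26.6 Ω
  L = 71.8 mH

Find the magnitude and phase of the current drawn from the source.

Step 1 — Angular frequency: ω = 2π·f = 2π·50 = 314.2 rad/s.
Step 2 — Component impedances:
  R: Z = R = 26.6 Ω
  L: Z = jωL = j·314.2·0.0718 = 0 + j22.56 Ω
Step 3 — Series combination: Z_total = R + L = 26.6 + j22.56 Ω = 34.88∠40.3° Ω.
Step 4 — Source phasor: V = 13.7∠-15.8° V = 13.18 - j3.73 V.
Step 5 — Ohm's law: I = V / Z_total = (13.18 - j3.73) / (26.6 + j22.56) = 0.2191 - j0.326 A.
Step 6 — Convert to polar: |I| = 0.3928 A, ∠I = -56.1°.

I = 0.3928∠-56.1° A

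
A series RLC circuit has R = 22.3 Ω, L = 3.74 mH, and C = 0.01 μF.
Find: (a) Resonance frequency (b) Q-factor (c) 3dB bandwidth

Step 1 — Resonance: ω₀ = 1/√(LC) = 1/√(0.00374·1e-08) = 1.635e+05 rad/s.
Step 2 — f₀ = ω₀/(2π) = 2.602e+04 Hz.
Step 3 — Series Q: Q = ω₀L/R = 1.635e+05·0.00374/22.3 = 27.42.
Step 4 — Bandwidth: Δω = ω₀/Q = 5963 rad/s; BW = Δω/(2π) = 949 Hz.

(a) f₀ = 2.602e+04 Hz  (b) Q = 27.42  (c) BW = 949 Hz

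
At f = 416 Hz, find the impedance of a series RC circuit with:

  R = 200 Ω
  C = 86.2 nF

Step 1 — Angular frequency: ω = 2π·f = 2π·416 = 2614 rad/s.
Step 2 — Component impedances:
  R: Z = R = 200 Ω
  C: Z = 1/(jωC) = -j/(ω·C) = 0 - j4438 Ω
Step 3 — Series combination: Z_total = R + C = 200 - j4438 Ω = 4443∠-87.4° Ω.

Z = 200 - j4438 Ω = 4443∠-87.4° Ω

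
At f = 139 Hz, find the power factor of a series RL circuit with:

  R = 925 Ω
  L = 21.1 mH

Step 1 — Angular frequency: ω = 2π·f = 2π·139 = 873.4 rad/s.
Step 2 — Component impedances:
  R: Z = R = 925 Ω
  L: Z = jωL = j·873.4·0.0211 = 0 + j18.43 Ω
Step 3 — Series combination: Z_total = R + L = 925 + j18.43 Ω = 925.2∠1.1° Ω.
Step 4 — Power factor: PF = cos(φ) = Re(Z)/|Z| = 925/925.2 = 0.9998.
Step 5 — Type: Im(Z) = 18.43 ⇒ lagging (phase φ = 1.1°).

PF = 0.9998 (lagging, φ = 1.1°)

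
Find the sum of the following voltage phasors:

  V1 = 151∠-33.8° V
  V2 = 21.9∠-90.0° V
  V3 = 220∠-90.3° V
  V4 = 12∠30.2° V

Step 1 — Convert each phasor to rectangular form:
  V1 = 151·(cos(-33.8°) + j·sin(-33.8°)) = 125.5 - j84 V
  V2 = 21.9·(cos(-90.0°) + j·sin(-90.0°)) = 0 - j21.9 V
  V3 = 220·(cos(-90.3°) + j·sin(-90.3°)) = -1.152 - j220 V
  V4 = 12·(cos(30.2°) + j·sin(30.2°)) = 10.37 + j6.036 V
Step 2 — Sum components: V_total = 134.7 - j319.9 V.
Step 3 — Convert to polar: |V_total| = 347.1 V, ∠V_total = -67.2°.

V_total = 347.1∠-67.2° V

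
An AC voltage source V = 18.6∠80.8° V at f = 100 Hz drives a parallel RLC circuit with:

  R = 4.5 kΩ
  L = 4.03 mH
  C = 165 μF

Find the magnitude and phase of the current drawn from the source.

Step 1 — Angular frequency: ω = 2π·f = 2π·100 = 628.3 rad/s.
Step 2 — Component impedances:
  R: Z = R = 4500 Ω
  L: Z = jωL = j·628.3·0.00403 = 0 + j2.532 Ω
  C: Z = 1/(jωC) = -j/(ω·C) = 0 - j9.646 Ω
Step 3 — Parallel combination: 1/Z_total = 1/R + 1/L + 1/C; Z_total = 0.00262 + j3.433 Ω = 3.433∠90.0° Ω.
Step 4 — Source phasor: V = 18.6∠80.8° V = 2.974 + j18.36 V.
Step 5 — Ohm's law: I = V / Z_total = (2.974 + j18.36) / (0.00262 + j3.433) = 5.348 - j0.862 A.
Step 6 — Convert to polar: |I| = 5.417 A, ∠I = -9.2°.

I = 5.417∠-9.2° A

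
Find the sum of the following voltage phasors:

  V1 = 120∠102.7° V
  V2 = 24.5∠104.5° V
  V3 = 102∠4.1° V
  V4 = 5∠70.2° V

Step 1 — Convert each phasor to rectangular form:
  V1 = 120·(cos(102.7°) + j·sin(102.7°)) = -26.38 + j117.1 V
  V2 = 24.5·(cos(104.5°) + j·sin(104.5°)) = -6.134 + j23.72 V
  V3 = 102·(cos(4.1°) + j·sin(4.1°)) = 101.7 + j7.293 V
  V4 = 5·(cos(70.2°) + j·sin(70.2°)) = 1.694 + j4.704 V
Step 2 — Sum components: V_total = 70.92 + j152.8 V.
Step 3 — Convert to polar: |V_total| = 168.4 V, ∠V_total = 65.1°.

V_total = 168.4∠65.1° V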